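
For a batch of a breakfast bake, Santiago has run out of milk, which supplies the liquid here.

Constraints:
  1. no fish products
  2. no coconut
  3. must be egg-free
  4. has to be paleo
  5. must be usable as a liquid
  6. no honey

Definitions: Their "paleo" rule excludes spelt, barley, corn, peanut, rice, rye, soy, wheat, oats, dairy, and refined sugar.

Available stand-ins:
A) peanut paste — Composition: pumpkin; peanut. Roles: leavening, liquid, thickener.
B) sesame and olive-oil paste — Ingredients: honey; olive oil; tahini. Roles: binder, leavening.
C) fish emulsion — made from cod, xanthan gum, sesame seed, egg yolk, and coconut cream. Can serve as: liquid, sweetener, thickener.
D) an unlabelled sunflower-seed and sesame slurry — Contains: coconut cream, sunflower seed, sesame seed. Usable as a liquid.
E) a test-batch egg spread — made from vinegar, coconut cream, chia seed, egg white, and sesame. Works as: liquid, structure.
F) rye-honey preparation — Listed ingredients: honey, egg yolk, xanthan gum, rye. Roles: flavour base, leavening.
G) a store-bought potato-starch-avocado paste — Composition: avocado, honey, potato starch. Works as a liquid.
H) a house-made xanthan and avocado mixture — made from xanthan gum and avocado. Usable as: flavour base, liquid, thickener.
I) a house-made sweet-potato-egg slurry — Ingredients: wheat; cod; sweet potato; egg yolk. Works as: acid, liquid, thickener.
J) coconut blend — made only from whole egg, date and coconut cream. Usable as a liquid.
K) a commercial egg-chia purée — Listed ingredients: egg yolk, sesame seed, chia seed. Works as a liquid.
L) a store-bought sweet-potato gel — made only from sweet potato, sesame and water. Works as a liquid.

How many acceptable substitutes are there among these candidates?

A: has peanut, so not paleo — reject
B: not usable as a liquid; has honey, so not honey-free — reject
C: has cod, so not fish-free; has coconut cream, so not coconut-free (and 1 more) — no
D: has coconut cream, so not coconut-free — out
E: has coconut cream, so not coconut-free; has egg white, so not egg-free — no
F: not usable as a liquid; has rye, so not paleo (and 2 more) — out
G: has honey, so not honey-free — no
H: all constraints satisfied — keep
I: has wheat, so not paleo; has cod, so not fish-free (and 1 more) — no
J: has coconut cream, so not coconut-free; has whole egg, so not egg-free — reject
K: has egg yolk, so not egg-free — no
L: paleo, no fish — OK

2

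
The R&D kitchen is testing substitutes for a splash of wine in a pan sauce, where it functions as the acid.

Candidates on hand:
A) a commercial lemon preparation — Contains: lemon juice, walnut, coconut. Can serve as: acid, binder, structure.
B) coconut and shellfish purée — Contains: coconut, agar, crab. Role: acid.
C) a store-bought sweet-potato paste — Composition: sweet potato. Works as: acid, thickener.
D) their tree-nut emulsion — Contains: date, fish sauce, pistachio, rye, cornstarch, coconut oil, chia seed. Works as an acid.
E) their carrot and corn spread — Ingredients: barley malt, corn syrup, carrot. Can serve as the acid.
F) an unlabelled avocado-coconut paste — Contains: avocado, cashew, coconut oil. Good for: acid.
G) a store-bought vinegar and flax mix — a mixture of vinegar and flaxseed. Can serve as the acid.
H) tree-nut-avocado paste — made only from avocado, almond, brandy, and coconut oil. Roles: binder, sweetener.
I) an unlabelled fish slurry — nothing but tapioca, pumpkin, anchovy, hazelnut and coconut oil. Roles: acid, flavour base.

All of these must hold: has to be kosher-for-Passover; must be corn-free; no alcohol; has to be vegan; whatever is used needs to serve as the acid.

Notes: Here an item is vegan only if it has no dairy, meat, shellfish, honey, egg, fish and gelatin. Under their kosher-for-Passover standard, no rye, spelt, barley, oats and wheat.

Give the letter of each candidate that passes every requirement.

A, C, F, G

A: works as an acid, vegan, kosher-for-Passover — valid
B: has crab, so not vegan — out
C: only sweet potato; none excluded — valid
D: has fish sauce, so not vegan; has rye, so not kosher-for-Passover (and 1 more) — out
E: has barley malt, so not kosher-for-Passover; has corn syrup, so not corn-free — no
F: only coconut oil, cashew, and avocado; none excluded — keep
G: no corn, vegan — valid
H: not usable as an acid; has brandy, so not alcohol-free — no
I: has anchovy, so not vegan — no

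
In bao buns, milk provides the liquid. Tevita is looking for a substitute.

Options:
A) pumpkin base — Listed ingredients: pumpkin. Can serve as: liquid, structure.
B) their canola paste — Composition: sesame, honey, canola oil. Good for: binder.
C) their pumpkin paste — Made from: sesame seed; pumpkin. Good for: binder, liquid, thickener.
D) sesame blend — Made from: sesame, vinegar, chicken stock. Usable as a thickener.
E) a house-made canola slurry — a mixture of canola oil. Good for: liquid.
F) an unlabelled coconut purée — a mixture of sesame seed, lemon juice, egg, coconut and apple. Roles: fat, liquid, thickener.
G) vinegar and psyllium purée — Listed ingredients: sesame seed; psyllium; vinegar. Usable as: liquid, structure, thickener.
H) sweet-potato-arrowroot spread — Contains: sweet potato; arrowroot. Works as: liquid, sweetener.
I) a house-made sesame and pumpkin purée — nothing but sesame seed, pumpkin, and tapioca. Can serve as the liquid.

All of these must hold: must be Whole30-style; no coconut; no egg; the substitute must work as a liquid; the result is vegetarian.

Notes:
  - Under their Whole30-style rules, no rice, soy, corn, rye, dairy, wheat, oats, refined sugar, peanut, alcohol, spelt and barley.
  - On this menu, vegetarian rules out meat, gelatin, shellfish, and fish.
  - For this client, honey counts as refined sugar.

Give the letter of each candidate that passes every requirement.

A: only pumpkin; none excluded — valid
B: not usable as a liquid; has honey, so not Whole30-style — reject
C: only sesame seed and pumpkin; none excluded — OK
D: not usable as a liquid; has chicken stock, so not vegetarian — no
E: all constraints satisfied — OK
F: has coconut, so not coconut-free; has egg, so not egg-free — reject
G: works as a liquid, vegetarian, no egg — OK
H: vegetarian, no egg — OK
I: all constraints satisfied — OK

A, C, E, G, H, I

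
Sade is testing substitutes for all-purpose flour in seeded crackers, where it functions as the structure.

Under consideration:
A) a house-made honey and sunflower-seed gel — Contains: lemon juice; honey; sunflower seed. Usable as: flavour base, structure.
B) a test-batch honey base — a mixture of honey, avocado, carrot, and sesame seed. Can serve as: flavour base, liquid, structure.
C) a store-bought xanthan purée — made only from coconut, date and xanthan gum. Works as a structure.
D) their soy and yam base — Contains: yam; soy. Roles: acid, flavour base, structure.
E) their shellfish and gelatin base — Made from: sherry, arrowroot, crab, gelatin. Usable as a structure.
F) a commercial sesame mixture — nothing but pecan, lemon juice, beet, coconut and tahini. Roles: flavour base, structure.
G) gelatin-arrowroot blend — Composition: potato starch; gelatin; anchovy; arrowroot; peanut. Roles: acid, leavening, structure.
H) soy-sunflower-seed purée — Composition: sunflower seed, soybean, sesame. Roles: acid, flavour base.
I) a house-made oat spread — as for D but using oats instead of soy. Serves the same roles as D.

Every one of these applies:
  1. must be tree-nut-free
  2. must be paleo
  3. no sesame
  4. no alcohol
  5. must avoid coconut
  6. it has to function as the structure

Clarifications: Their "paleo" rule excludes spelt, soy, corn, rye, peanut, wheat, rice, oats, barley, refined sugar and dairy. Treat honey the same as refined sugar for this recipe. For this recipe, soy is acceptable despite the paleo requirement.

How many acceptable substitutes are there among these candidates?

1

A: has honey, so not paleo — no
B: has honey, so not paleo; has sesame seed, so not sesame-free — out
C: has coconut, so not coconut-free — reject
D: soy is permitted under the paleo carve-out; nothing else excluded — keep
E: has sherry, so not alcohol-free — out
F: has tahini, so not sesame-free; has coconut, so not coconut-free (and 1 more) — out
G: has peanut, so not paleo — no
H: not usable as a structure; has sesame, so not sesame-free — out
I: has oats, so not paleo — out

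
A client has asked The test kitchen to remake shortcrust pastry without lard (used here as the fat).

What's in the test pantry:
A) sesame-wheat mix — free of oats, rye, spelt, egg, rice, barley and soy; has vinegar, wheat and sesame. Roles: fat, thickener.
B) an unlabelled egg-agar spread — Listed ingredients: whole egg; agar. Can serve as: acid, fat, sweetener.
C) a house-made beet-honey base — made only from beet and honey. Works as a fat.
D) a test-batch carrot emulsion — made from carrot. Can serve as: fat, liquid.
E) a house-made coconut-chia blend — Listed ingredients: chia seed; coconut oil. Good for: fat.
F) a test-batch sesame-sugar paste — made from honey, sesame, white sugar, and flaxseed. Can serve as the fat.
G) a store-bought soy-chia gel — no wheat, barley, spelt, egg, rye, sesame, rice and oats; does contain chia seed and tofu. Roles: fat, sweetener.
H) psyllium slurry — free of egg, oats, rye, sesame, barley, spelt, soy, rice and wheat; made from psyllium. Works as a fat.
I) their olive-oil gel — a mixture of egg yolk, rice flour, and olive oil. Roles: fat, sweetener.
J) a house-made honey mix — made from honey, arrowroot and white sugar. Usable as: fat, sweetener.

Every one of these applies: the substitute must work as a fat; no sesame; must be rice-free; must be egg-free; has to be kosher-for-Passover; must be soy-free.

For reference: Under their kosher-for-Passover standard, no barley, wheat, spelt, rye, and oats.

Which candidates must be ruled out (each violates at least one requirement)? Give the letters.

A: has wheat, so not kosher-for-Passover; has sesame, so not sesame-free — reject
B: has whole egg, so not egg-free — no
C: no sesame, no egg — OK
D: no rice, kosher-for-Passover — OK
E: kosher-for-Passover, no rice — OK
F: has sesame, so not sesame-free — no
G: has tofu, so not soy-free — reject
H: all constraints satisfied — OK
I: has egg yolk, so not egg-free; has rice flour, so not rice-free — reject
J: all constraints satisfied — keep

A, B, F, G, I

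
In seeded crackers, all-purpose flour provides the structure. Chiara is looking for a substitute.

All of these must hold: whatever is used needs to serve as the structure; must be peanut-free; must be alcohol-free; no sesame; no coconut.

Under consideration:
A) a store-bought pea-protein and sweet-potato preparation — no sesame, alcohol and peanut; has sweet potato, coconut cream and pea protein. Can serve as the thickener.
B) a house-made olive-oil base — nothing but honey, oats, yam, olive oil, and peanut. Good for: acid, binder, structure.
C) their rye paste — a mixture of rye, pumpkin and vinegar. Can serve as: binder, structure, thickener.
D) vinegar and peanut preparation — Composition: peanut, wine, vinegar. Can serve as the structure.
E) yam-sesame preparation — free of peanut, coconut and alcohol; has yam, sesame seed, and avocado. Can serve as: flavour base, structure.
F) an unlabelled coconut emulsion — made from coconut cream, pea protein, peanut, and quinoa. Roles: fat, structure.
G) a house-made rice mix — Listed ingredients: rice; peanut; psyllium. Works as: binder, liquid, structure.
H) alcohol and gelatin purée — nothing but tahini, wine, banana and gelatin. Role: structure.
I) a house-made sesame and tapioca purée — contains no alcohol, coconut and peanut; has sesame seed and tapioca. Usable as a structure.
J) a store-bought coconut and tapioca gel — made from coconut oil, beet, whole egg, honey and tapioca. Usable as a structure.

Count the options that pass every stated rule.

A: not usable as a structure; has coconut cream, so not coconut-free — out
B: has peanut, so not peanut-free — no
C: no sesame, no alcohol — valid
D: has peanut, so not peanut-free; has wine, so not alcohol-free — no
E: has sesame seed, so not sesame-free — out
F: has coconut cream, so not coconut-free; has peanut, so not peanut-free — reject
G: has peanut, so not peanut-free — reject
H: has wine, so not alcohol-free; has tahini, so not sesame-free — reject
I: has sesame seed, so not sesame-free — no
J: has coconut oil, so not coconut-free — no

1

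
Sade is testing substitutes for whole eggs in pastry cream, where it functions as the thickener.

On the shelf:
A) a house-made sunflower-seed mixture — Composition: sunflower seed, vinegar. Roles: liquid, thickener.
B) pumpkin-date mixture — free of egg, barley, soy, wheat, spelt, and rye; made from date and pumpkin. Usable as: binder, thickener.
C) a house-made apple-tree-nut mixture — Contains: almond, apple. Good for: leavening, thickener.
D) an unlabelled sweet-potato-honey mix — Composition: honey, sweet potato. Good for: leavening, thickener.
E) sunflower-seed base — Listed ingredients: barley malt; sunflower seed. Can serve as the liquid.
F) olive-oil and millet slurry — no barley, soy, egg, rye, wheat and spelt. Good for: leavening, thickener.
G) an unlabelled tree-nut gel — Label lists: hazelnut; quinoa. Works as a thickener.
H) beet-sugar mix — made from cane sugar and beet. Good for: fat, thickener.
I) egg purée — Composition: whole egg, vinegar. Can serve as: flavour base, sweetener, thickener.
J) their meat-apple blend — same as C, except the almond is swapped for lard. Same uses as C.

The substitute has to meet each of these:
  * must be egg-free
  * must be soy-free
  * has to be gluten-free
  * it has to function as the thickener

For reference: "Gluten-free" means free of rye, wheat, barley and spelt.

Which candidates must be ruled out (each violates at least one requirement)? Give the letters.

E, I

A: only vinegar and sunflower seed; none excluded — valid
B: works as a thickener, no egg, no soy — keep
C: no egg, no soy — valid
D: only honey and sweet potato; none excluded — valid
E: not usable as a thickener; has barley malt, so not gluten-free — reject
F: works as a thickener, no egg, no soy — keep
G: works as a thickener, no soy, no egg — keep
H: works as a thickener, no soy, gluten-free — keep
I: has whole egg, so not egg-free — reject
J: every rule checks out — OK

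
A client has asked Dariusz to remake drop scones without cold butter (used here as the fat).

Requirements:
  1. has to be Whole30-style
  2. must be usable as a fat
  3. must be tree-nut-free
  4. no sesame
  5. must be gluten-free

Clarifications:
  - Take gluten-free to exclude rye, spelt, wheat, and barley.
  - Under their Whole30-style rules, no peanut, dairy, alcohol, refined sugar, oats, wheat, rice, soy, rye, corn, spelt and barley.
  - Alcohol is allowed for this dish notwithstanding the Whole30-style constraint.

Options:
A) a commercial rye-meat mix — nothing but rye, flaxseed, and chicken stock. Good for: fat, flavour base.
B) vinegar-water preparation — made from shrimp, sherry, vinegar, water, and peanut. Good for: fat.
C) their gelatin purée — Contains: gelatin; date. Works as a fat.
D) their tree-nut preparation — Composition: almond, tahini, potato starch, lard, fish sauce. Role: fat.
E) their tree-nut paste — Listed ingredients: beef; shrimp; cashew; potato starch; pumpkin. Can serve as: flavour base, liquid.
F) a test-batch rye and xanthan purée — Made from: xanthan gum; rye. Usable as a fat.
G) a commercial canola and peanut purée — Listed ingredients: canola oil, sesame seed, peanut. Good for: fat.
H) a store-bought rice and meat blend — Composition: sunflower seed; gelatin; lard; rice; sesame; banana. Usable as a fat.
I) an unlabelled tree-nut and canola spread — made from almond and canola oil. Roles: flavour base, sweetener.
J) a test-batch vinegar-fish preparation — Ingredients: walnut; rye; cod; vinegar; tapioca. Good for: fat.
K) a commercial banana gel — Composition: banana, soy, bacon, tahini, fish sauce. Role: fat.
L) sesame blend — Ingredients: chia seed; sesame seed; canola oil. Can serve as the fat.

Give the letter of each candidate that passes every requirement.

A: has rye, so not gluten-free; has rye, so not Whole30-style — no
B: has peanut, so not Whole30-style — out
C: nothing on the exclusion list — valid
D: has tahini, so not sesame-free; has almond, so not tree-nut-free — reject
E: not usable as a fat; has cashew, so not tree-nut-free — reject
F: has rye, so not gluten-free; has rye, so not Whole30-style — no
G: has peanut, so not Whole30-style; has sesame seed, so not sesame-free — no
H: has rice, so not Whole30-style; has sesame, so not sesame-free — out
I: not usable as a fat; has almond, so not tree-nut-free — no
J: has rye, so not gluten-free; has rye, so not Whole30-style (and 1 more) — reject
K: has soy, so not Whole30-style; has tahini, so not sesame-free — out
L: has sesame seed, so not sesame-free — reject

C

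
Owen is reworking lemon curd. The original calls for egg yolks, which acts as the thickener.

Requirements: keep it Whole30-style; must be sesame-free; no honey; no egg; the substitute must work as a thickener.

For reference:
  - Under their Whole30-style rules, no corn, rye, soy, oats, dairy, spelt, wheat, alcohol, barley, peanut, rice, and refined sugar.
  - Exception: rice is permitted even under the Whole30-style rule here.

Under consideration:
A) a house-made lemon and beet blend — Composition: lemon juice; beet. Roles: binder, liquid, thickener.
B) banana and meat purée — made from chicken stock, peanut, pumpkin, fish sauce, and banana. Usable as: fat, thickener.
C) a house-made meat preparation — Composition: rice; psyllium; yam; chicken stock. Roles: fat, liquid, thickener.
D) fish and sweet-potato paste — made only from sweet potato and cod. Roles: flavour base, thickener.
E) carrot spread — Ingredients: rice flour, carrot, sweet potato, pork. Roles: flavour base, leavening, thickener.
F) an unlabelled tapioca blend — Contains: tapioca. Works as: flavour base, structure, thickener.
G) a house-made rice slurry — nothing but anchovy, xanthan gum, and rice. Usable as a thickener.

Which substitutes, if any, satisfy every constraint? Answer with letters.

A: no egg, Whole30-style — keep
B: has peanut, so not Whole30-style — no
C: rice is permitted under the Whole30-style carve-out; nothing else excluded — valid
D: nothing on the exclusion list — OK
E: rice is permitted under the Whole30-style carve-out; nothing else excluded — keep
F: only tapioca; none excluded — OK
G: rice is permitted under the Whole30-style carve-out; nothing else excluded — valid

A, C, D, E, F, G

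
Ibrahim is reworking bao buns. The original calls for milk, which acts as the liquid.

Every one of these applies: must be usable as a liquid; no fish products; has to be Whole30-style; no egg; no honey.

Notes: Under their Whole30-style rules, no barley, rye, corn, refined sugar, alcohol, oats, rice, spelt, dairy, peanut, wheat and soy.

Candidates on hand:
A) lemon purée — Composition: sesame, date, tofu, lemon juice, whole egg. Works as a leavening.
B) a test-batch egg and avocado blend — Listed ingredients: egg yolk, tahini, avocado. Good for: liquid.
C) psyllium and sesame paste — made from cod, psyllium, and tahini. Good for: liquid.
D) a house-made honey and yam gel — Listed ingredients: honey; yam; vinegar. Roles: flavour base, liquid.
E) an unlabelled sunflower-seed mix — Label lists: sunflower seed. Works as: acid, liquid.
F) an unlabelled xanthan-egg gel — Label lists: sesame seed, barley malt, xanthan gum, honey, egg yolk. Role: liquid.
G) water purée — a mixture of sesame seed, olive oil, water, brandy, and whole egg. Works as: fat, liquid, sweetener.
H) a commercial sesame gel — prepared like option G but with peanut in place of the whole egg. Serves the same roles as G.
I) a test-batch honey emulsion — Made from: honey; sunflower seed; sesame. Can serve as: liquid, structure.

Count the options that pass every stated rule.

A: not usable as a liquid; has tofu, so not Whole30-style (and 1 more) — out
B: has egg yolk, so not egg-free — no
C: has cod, so not fish-free — reject
D: has honey, so not honey-free — reject
E: works as a liquid, no honey, no fish — OK
F: has barley malt, so not Whole30-style; has egg yolk, so not egg-free (and 1 more) — reject
G: has brandy, so not Whole30-style; has whole egg, so not egg-free — no
H: has brandy, so not Whole30-style — reject
I: has honey, so not honey-free — no

1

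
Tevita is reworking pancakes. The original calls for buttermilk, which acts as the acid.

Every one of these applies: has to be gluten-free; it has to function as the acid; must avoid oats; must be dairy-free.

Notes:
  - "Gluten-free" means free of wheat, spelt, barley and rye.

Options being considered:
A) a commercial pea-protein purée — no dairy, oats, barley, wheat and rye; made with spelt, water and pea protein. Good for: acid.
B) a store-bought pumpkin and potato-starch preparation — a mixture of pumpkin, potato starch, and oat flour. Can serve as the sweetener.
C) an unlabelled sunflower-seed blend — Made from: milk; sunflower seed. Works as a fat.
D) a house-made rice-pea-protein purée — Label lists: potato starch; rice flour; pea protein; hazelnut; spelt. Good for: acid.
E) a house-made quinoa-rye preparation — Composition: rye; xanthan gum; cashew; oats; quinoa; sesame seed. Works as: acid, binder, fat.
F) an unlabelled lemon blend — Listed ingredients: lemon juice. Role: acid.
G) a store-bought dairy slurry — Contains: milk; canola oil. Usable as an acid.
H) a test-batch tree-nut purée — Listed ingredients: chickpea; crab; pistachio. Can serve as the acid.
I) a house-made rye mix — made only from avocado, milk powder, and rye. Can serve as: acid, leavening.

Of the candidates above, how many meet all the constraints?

A: has spelt, so not gluten-free — out
B: not usable as an acid; has oat flour, so not oat-free — reject
C: not usable as an acid; has milk, so not dairy-free — out
D: has spelt, so not gluten-free — reject
E: has rye, so not gluten-free; has oats, so not oat-free — no
F: works as an acid, no dairy, no oats — OK
G: has milk, so not dairy-free — reject
H: no dairy, gluten-free — OK
I: has rye, so not gluten-free; has milk powder, so not dairy-free — out

2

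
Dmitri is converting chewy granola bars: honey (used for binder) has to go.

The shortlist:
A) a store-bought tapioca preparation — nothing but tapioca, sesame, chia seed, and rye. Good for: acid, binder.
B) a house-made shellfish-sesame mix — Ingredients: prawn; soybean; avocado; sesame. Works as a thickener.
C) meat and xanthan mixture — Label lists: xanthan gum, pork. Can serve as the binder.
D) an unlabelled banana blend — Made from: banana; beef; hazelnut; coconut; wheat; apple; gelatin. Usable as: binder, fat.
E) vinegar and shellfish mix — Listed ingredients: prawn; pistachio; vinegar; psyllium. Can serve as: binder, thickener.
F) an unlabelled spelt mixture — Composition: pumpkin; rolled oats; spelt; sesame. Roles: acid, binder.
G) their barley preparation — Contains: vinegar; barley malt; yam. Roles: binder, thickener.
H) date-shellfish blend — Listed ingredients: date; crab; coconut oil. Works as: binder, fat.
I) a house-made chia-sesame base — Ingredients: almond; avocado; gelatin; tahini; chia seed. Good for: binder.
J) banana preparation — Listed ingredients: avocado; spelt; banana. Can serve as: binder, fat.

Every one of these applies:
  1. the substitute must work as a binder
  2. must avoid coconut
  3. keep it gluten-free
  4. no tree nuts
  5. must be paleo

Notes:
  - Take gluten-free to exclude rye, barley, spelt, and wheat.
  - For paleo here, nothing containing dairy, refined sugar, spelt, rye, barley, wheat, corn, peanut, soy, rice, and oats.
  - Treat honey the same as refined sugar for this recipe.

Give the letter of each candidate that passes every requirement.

A: has rye, so not gluten-free; has rye, so not paleo — out
B: not usable as a binder; has soybean, so not paleo — reject
C: paleo, no tree nuts — valid
D: has wheat, so not gluten-free; has wheat, so not paleo (and 2 more) — reject
E: has pistachio, so not tree-nut-free — no
F: has spelt, so not gluten-free; has rolled oats, so not paleo — reject
G: has barley malt, so not gluten-free; has barley malt, so not paleo — reject
H: has coconut oil, so not coconut-free — no
I: has almond, so not tree-nut-free — out
J: has spelt, so not gluten-free; has spelt, so not paleo — no

C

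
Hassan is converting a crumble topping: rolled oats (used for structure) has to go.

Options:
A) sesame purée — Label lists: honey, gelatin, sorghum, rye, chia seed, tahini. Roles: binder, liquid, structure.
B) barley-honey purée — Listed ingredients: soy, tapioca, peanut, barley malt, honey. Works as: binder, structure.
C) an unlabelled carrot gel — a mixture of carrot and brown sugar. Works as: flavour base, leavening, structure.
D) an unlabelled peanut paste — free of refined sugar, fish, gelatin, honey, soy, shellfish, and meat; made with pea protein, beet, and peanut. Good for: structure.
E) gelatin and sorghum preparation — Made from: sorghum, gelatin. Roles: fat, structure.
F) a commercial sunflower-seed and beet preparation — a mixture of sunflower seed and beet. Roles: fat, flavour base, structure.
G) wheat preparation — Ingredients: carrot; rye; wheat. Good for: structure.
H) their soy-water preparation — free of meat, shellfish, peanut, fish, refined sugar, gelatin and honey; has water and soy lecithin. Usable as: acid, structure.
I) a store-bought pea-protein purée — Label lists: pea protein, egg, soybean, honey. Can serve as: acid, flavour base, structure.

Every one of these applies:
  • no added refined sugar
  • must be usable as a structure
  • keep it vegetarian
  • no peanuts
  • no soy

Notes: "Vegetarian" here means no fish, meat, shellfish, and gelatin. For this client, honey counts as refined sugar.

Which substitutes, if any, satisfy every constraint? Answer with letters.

F, G

A: has gelatin, so not vegetarian; has honey, so not no-added-sugar — reject
B: has soy, so not soy-free; has honey, so not no-added-sugar (and 1 more) — reject
C: has brown sugar, so not no-added-sugar — out
D: has peanut, so not peanut-free — out
E: has gelatin, so not vegetarian — no
F: all constraints satisfied — keep
G: only rye, wheat and carrot; none excluded — valid
H: has soy lecithin, so not soy-free — reject
I: has soybean, so not soy-free; has honey, so not no-added-sugar — reject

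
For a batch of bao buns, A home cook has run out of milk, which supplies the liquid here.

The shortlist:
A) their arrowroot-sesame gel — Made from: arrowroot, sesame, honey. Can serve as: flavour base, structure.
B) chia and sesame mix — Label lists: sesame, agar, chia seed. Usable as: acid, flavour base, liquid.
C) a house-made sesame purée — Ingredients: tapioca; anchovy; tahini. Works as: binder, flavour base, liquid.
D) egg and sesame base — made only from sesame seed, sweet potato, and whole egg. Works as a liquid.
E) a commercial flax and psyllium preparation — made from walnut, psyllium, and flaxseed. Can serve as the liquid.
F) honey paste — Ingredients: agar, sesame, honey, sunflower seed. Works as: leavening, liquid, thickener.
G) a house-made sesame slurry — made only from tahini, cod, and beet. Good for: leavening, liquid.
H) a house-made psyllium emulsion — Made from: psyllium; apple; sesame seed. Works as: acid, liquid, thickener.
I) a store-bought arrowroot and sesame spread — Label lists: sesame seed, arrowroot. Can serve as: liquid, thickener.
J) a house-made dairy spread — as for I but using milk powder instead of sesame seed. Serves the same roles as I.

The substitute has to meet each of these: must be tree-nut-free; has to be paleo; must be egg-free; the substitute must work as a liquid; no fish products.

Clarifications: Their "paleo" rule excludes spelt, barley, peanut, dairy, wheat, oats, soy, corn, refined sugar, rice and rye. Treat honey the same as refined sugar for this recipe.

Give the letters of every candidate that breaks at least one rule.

A: not usable as a liquid; has honey, so not paleo — no
B: only sesame, agar and chia seed; none excluded — valid
C: has anchovy, so not fish-free — out
D: has whole egg, so not egg-free — out
E: has walnut, so not tree-nut-free — out
F: has honey, so not paleo — out
G: has cod, so not fish-free — reject
H: paleo, no tree nuts — valid
I: only sesame seed and arrowroot; none excluded — valid
J: has milk powder, so not paleo — no

A, C, D, E, F, G, J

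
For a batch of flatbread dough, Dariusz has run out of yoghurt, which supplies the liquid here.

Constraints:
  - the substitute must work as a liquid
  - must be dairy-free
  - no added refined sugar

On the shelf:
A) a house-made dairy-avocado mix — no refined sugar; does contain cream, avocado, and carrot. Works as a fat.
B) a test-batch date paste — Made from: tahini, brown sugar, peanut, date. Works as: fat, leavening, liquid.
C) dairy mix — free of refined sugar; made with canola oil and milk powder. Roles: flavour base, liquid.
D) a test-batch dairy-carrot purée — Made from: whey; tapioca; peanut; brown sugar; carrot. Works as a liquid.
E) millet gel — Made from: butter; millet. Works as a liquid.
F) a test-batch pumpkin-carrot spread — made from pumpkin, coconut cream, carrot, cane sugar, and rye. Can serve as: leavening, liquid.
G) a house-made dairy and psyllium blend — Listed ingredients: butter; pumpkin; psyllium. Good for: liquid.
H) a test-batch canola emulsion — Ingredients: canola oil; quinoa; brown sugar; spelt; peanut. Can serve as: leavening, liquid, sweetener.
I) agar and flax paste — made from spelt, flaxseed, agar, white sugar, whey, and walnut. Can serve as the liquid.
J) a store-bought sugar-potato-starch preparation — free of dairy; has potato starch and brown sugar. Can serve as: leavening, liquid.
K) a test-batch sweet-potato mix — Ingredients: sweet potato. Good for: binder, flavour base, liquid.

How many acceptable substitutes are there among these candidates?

1

A: not usable as a liquid; has cream, so not dairy-free — out
B: has brown sugar, so not no-added-sugar — no
C: has milk powder, so not dairy-free — reject
D: has whey, so not dairy-free; has brown sugar, so not no-added-sugar — reject
E: has butter, so not dairy-free — out
F: has cane sugar, so not no-added-sugar — out
G: has butter, so not dairy-free — reject
H: has brown sugar, so not no-added-sugar — reject
I: has whey, so not dairy-free; has white sugar, so not no-added-sugar — out
J: has brown sugar, so not no-added-sugar — reject
K: only sweet potato; none excluded — keep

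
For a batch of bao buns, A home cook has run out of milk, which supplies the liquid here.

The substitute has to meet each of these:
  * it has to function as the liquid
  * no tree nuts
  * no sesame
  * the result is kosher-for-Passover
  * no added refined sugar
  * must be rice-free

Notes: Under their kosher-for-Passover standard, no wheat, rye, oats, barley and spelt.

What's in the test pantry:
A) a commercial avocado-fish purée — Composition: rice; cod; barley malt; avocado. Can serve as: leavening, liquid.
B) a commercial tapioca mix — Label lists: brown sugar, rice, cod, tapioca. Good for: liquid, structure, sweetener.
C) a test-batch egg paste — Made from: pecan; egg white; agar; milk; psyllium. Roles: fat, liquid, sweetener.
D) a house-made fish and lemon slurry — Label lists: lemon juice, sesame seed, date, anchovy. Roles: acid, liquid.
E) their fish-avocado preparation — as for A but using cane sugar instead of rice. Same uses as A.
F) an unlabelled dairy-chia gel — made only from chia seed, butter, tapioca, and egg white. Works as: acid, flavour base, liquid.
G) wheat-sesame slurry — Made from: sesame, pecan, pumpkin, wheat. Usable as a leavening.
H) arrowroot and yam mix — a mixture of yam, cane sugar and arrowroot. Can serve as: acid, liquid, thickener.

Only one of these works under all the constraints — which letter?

F

A: has barley malt, so not kosher-for-Passover; has rice, so not rice-free — out
B: has brown sugar, so not no-added-sugar; has rice, so not rice-free — no
C: has pecan, so not tree-nut-free — no
D: has sesame seed, so not sesame-free — out
E: has barley malt, so not kosher-for-Passover; has cane sugar, so not no-added-sugar — no
F: butter and egg white etc. — none of it excluded — keep
G: not usable as a liquid; has wheat, so not kosher-for-Passover (and 2 more) — out
H: has cane sugar, so not no-added-sugar — no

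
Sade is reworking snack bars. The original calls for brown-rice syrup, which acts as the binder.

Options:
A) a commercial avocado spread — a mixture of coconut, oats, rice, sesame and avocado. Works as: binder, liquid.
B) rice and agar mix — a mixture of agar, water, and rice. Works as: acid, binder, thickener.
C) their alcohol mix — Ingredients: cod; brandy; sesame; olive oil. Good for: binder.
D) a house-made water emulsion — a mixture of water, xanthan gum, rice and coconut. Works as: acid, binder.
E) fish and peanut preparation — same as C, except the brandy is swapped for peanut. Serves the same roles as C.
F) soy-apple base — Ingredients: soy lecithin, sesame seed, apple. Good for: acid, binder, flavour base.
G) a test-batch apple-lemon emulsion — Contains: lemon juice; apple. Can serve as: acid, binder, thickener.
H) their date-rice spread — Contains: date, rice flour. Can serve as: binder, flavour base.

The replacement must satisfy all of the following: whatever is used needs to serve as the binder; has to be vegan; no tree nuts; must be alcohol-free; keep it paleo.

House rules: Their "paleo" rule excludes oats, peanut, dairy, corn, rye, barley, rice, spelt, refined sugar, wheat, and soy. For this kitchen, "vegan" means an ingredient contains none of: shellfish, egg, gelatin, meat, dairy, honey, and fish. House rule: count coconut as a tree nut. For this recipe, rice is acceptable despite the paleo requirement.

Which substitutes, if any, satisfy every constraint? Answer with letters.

B, G, H

A: has oats, so not paleo; has coconut, so not tree-nut-free — reject
B: rice is permitted under the paleo carve-out; nothing else excluded — OK
C: has cod, so not vegan; has brandy, so not alcohol-free — no
D: has coconut, so not tree-nut-free — out
E: has peanut, so not paleo; has cod, so not vegan — out
F: has soy lecithin, so not paleo — reject
G: works as a binder, no alcohol, paleo — keep
H: rice is permitted under the paleo carve-out; nothing else excluded — valid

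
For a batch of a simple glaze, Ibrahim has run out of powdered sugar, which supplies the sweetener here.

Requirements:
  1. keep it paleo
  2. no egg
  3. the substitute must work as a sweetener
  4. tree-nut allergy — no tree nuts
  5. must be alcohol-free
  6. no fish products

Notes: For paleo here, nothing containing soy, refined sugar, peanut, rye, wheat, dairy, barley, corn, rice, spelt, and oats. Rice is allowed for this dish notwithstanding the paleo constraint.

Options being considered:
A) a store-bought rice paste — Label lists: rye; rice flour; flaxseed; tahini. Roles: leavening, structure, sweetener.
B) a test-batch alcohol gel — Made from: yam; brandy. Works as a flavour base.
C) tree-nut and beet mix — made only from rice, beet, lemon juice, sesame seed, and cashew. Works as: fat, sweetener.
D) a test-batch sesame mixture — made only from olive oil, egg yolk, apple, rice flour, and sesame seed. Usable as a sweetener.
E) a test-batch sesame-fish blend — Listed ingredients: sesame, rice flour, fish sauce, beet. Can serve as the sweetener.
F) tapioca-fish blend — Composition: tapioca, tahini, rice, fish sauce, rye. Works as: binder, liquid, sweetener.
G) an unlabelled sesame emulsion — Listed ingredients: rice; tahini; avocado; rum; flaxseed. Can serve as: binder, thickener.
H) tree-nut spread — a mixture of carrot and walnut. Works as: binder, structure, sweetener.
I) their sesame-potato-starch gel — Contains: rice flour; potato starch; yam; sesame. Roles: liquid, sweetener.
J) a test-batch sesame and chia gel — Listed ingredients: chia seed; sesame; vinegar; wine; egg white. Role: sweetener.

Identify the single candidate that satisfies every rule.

A: has rye, so not paleo — no
B: not usable as a sweetener; has brandy, so not alcohol-free — out
C: has cashew, so not tree-nut-free — no
D: has egg yolk, so not egg-free — no
E: has fish sauce, so not fish-free — no
F: has rye, so not paleo; has fish sauce, so not fish-free — no
G: not usable as a sweetener; has rum, so not alcohol-free — no
H: has walnut, so not tree-nut-free — no
I: rice is permitted under the paleo carve-out; nothing else excluded — keep
J: has wine, so not alcohol-free; has egg white, so not egg-free — no

I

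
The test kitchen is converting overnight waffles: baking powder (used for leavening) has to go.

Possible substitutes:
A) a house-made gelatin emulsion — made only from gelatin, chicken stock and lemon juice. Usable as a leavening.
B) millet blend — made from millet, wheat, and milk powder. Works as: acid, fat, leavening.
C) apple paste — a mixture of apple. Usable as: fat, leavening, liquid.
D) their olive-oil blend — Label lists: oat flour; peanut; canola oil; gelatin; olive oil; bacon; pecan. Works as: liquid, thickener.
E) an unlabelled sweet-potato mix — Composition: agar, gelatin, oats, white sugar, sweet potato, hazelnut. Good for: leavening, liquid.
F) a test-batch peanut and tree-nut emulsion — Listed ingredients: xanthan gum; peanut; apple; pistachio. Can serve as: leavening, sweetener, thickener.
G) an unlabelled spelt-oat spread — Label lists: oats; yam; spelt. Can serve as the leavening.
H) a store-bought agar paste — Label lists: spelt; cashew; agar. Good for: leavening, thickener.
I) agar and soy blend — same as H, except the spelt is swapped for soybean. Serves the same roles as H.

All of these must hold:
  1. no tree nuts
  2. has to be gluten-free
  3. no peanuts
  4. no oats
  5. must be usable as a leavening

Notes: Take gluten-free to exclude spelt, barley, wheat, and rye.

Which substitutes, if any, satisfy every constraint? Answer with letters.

A: only gelatin, chicken stock, and lemon juice; none excluded — keep
B: has wheat, so not gluten-free — no
C: nothing on the exclusion list — OK
D: not usable as a leavening; has pecan, so not tree-nut-free (and 2 more) — out
E: has hazelnut, so not tree-nut-free; has oats, so not oat-free — reject
F: has pistachio, so not tree-nut-free; has peanut, so not peanut-free — no
G: has spelt, so not gluten-free; has oats, so not oat-free — reject
H: has spelt, so not gluten-free; has cashew, so not tree-nut-free — out
I: has cashew, so not tree-nut-free — out

A, C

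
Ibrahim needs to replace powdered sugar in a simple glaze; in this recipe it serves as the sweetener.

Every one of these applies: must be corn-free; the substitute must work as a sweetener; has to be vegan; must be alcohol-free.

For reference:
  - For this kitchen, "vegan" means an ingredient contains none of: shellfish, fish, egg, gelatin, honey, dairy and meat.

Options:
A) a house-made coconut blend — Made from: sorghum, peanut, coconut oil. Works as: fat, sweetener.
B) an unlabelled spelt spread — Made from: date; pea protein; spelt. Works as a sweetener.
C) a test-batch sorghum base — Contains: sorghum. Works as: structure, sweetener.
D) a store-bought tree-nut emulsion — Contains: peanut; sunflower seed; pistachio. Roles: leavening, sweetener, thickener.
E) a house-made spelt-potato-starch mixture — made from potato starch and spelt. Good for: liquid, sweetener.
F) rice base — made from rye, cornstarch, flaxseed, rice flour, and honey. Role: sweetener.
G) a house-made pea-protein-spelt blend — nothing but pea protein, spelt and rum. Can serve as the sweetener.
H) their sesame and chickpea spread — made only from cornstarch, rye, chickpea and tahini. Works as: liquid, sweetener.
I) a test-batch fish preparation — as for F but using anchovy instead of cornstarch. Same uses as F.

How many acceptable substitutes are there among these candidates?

A: works as a sweetener, no alcohol, no corn — OK
B: all constraints satisfied — OK
C: works as a sweetener, vegan, no alcohol — valid
D: every rule checks out — valid
E: nothing on the exclusion list — keep
F: has honey, so not vegan; has cornstarch, so not corn-free — no
G: has rum, so not alcohol-free — reject
H: has cornstarch, so not corn-free — no
I: has anchovy, so not vegan — reject

5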